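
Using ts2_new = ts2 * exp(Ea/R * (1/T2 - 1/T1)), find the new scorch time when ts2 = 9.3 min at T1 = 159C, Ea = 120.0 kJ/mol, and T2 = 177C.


Convert temperatures: T1 = 159 + 273.15 = 432.15 K, T2 = 177 + 273.15 = 450.15 K
ts2_new = 9.3 * exp(120000 / 8.314 * (1/450.15 - 1/432.15))
1/T2 - 1/T1 = -9.2530e-05
ts2_new = 2.45 min

2.45 min


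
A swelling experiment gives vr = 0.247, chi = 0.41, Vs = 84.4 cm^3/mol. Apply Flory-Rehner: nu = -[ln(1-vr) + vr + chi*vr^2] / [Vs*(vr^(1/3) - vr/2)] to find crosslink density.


ln(1 - vr) = ln(1 - 0.247) = -0.2837
Numerator = -((-0.2837) + 0.247 + 0.41 * 0.247^2) = 0.0117
Denominator = 84.4 * (0.247^(1/3) - 0.247/2) = 42.5317
nu = 0.0117 / 42.5317 = 2.7453e-04 mol/cm^3

2.7453e-04 mol/cm^3


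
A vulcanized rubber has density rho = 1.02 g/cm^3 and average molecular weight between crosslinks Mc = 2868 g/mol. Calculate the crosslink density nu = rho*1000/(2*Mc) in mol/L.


nu = rho * 1000 / (2 * Mc)
nu = 1.02 * 1000 / (2 * 2868)
nu = 1020.0 / 5736
nu = 0.1778 mol/L

0.1778 mol/L


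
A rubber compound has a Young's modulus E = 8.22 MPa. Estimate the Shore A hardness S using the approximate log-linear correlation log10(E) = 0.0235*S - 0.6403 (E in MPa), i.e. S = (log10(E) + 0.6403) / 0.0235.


log10(E) = 0.0235*S - 0.6403  =>  S = (log10(E) + 0.6403) / 0.0235
log10(8.22) = 0.914872
S = (0.914872 + 0.6403) / 0.0235 = 1.555172 / 0.0235
S = 66.2

Shore A = 66.2


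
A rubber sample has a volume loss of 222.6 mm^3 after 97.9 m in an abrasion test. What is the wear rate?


Rate = volume_loss / distance
= 222.6 / 97.9
= 2.274 mm^3/m

2.274 mm^3/m


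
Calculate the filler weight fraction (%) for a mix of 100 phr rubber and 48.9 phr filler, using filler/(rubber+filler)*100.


Filler % = filler / (rubber + filler) * 100
= 48.9 / (100 + 48.9) * 100
= 48.9 / 148.9 * 100
= 32.84%

32.84%


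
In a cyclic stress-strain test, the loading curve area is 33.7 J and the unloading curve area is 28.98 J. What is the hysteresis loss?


Hysteresis loss = loading - unloading
= 33.7 - 28.98
= 4.72 J

4.72 J


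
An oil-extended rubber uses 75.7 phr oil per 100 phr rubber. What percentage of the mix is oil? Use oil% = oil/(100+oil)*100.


Oil % = oil / (100 + oil) * 100
= 75.7 / (100 + 75.7) * 100
= 75.7 / 175.7 * 100
= 43.08%

43.08%


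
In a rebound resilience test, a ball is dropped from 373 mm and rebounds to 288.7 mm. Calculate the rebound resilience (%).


Resilience = h_rebound / h_drop * 100
= 288.7 / 373 * 100
= 77.4%

77.4%


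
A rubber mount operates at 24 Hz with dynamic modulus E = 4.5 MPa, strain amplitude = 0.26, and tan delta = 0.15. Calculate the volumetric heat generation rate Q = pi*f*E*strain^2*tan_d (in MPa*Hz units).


Q = pi * f * E * strain^2 * tan_d
= pi * 24 * 4.5 * 0.26^2 * 0.15
= pi * 24 * 4.5 * 0.0676 * 0.15
= 3.4404

Q = 3.4404


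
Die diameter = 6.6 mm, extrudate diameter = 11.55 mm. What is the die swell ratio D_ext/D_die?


Die swell ratio = D_extrudate / D_die
= 11.55 / 6.6
= 1.75

Die swell = 1.75


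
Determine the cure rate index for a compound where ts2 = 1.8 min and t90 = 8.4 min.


CRI = 100 / (t90 - ts2)
= 100 / (8.4 - 1.8)
= 100 / 6.6
= 15.15 min^-1

15.15 min^-1


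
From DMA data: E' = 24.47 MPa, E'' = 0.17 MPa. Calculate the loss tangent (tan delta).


tan delta = E'' / E'
= 0.17 / 24.47
= 0.0069

tan delta = 0.0069


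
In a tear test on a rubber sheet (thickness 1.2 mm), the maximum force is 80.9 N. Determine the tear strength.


Tear strength = force / thickness
= 80.9 / 1.2
= 67.42 N/mm

67.42 N/mm


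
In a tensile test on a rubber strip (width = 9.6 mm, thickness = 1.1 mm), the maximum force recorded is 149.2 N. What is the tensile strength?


Area = width * thickness = 9.6 * 1.1 = 10.56 mm^2
TS = force / area = 149.2 / 10.56 = 14.13 MPa

14.13 MPa


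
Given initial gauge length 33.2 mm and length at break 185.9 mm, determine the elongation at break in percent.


Elongation = (Lf - L0) / L0 * 100
= (185.9 - 33.2) / 33.2 * 100
= 152.7 / 33.2 * 100
= 459.9%

459.9%


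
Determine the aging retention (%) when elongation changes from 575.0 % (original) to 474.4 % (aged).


Retention = aged / original * 100
= 474.4 / 575.0 * 100
= 82.5%

82.5%


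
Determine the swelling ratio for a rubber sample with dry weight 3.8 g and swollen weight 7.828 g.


Q = W_swollen / W_dry
Q = 7.828 / 3.8
Q = 2.06

Q = 2.06


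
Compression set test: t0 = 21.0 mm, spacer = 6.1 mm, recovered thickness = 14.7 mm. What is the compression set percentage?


CS = (t0 - recovered) / (t0 - ts) * 100
= (21.0 - 14.7) / (21.0 - 6.1) * 100
= 6.3 / 14.9 * 100
= 42.3%

42.3%


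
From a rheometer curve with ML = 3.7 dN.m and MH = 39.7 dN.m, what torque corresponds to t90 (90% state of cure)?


M90 = ML + 0.9 * (MH - ML)
M90 = 3.7 + 0.9 * (39.7 - 3.7)
M90 = 3.7 + 0.9 * 36.0
M90 = 36.1 dN.m

36.1 dN.m


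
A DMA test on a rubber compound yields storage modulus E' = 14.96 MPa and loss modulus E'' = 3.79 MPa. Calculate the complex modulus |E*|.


|E*| = sqrt(E'^2 + E''^2)
= sqrt(14.96^2 + 3.79^2)
= sqrt(223.8016 + 14.3641)
= 15.433 MPa

15.433 MPa


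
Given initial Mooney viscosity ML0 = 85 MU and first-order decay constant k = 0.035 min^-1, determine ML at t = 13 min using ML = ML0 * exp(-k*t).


ML = ML0 * exp(-k * t)
ML = 85 * exp(-0.035 * 13)
ML = 85 * 0.6344
ML = 53.93 MU

53.93 MU


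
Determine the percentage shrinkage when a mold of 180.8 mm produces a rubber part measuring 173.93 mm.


Shrinkage = (mold - part) / mold * 100
= (180.8 - 173.93) / 180.8 * 100
= 6.87 / 180.8 * 100
= 3.8%

3.8%


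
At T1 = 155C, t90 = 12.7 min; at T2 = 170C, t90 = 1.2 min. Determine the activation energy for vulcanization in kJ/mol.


T1 = 428.15 K, T2 = 443.15 K
1/T1 - 1/T2 = 7.9058e-05
ln(t1/t2) = ln(12.7/1.2) = 2.3593
Ea = 8.314 * 2.3593 / 7.9058e-05 = 248110.4347 J/mol
Ea = 248.11 kJ/mol

248.11 kJ/mol


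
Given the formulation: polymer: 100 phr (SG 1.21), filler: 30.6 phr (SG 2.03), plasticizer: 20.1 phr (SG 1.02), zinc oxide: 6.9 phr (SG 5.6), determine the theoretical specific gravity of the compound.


Sum of weights = 157.6
Volume contributions:
  polymer: 100/1.21 = 82.6446
  filler: 30.6/2.03 = 15.0739
  plasticizer: 20.1/1.02 = 19.7059
  zinc oxide: 6.9/5.6 = 1.2321
Sum of volumes = 118.6565
SG = 157.6 / 118.6565 = 1.328

SG = 1.328


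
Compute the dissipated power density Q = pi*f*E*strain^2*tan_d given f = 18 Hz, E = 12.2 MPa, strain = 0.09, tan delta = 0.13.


Q = pi * f * E * strain^2 * tan_d
= pi * 18 * 12.2 * 0.09^2 * 0.13
= pi * 18 * 12.2 * 0.0081 * 0.13
= 0.7265

Q = 0.7265


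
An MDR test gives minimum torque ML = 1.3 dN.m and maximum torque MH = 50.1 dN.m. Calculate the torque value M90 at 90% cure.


M90 = ML + 0.9 * (MH - ML)
M90 = 1.3 + 0.9 * (50.1 - 1.3)
M90 = 1.3 + 0.9 * 48.8
M90 = 45.22 dN.m

45.22 dN.m


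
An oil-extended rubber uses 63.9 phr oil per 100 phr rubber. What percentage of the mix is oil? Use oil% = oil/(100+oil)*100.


Oil % = oil / (100 + oil) * 100
= 63.9 / (100 + 63.9) * 100
= 63.9 / 163.9 * 100
= 38.99%

38.99%


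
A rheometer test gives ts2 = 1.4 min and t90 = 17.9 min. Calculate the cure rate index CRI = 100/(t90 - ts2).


CRI = 100 / (t90 - ts2)
= 100 / (17.9 - 1.4)
= 100 / 16.5
= 6.06 min^-1

6.06 min^-1


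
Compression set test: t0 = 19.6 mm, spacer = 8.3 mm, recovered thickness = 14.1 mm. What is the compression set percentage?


CS = (t0 - recovered) / (t0 - ts) * 100
= (19.6 - 14.1) / (19.6 - 8.3) * 100
= 5.5 / 11.3 * 100
= 48.7%

48.7%


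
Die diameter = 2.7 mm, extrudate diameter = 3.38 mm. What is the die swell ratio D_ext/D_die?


Die swell ratio = D_extrudate / D_die
= 3.38 / 2.7
= 1.252

Die swell = 1.252


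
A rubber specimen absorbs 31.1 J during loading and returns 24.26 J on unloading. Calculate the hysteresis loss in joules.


Hysteresis loss = loading - unloading
= 31.1 - 24.26
= 6.84 J

6.84 J


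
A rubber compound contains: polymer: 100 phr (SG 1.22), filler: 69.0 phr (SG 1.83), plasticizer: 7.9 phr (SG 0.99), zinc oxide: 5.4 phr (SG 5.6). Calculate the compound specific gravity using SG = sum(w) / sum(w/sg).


Sum of weights = 182.3
Volume contributions:
  polymer: 100/1.22 = 81.9672
  filler: 69.0/1.83 = 37.7049
  plasticizer: 7.9/0.99 = 7.9798
  zinc oxide: 5.4/5.6 = 0.9643
Sum of volumes = 128.6162
SG = 182.3 / 128.6162 = 1.417

SG = 1.417


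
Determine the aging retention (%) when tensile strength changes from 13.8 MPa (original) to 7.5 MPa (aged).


Retention = aged / original * 100
= 7.5 / 13.8 * 100
= 54.3%

54.3%


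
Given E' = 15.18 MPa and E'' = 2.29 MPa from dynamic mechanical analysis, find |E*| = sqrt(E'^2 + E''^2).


|E*| = sqrt(E'^2 + E''^2)
= sqrt(15.18^2 + 2.29^2)
= sqrt(230.4324 + 5.2441)
= 15.352 MPa

15.352 MPa


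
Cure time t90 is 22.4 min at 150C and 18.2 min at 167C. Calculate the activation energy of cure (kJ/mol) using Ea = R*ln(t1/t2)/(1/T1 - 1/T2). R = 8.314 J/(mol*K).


T1 = 423.15 K, T2 = 440.15 K
1/T1 - 1/T2 = 9.1275e-05
ln(t1/t2) = ln(22.4/18.2) = 0.2076
Ea = 8.314 * 0.2076 / 9.1275e-05 = 18913.2360 J/mol
Ea = 18.91 kJ/mol

18.91 kJ/mol


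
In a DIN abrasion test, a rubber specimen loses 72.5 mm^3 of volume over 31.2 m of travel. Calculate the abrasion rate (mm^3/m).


Rate = volume_loss / distance
= 72.5 / 31.2
= 2.324 mm^3/m

2.324 mm^3/m


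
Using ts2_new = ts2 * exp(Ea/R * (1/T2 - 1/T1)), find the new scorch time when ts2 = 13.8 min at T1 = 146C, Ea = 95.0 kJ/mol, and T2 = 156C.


Convert temperatures: T1 = 146 + 273.15 = 419.15 K, T2 = 156 + 273.15 = 429.15 K
ts2_new = 13.8 * exp(95000 / 8.314 * (1/429.15 - 1/419.15))
1/T2 - 1/T1 = -5.5593e-05
ts2_new = 7.31 min

7.31 min


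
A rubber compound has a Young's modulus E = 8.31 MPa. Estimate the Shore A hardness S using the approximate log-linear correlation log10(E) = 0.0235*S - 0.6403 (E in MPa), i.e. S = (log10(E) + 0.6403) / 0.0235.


log10(E) = 0.0235*S - 0.6403  =>  S = (log10(E) + 0.6403) / 0.0235
log10(8.31) = 0.919601
S = (0.919601 + 0.6403) / 0.0235 = 1.559901 / 0.0235
S = 66.4

Shore A = 66.4


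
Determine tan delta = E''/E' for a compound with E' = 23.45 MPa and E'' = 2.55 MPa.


tan delta = E'' / E'
= 2.55 / 23.45
= 0.1087

tan delta = 0.1087


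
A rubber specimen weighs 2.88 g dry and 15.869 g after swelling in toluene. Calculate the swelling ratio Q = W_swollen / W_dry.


Q = W_swollen / W_dry
Q = 15.869 / 2.88
Q = 5.51

Q = 5.51


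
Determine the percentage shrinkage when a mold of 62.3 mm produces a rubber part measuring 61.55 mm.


Shrinkage = (mold - part) / mold * 100
= (62.3 - 61.55) / 62.3 * 100
= 0.75 / 62.3 * 100
= 1.2%

1.2%


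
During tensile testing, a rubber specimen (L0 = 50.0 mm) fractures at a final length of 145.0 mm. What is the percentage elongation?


Elongation = (Lf - L0) / L0 * 100
= (145.0 - 50.0) / 50.0 * 100
= 95.0 / 50.0 * 100
= 190.0%

190.0%


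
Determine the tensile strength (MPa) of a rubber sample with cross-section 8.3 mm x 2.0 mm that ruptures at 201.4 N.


Area = width * thickness = 8.3 * 2.0 = 16.6 mm^2
TS = force / area = 201.4 / 16.6 = 12.13 MPa

12.13 MPa


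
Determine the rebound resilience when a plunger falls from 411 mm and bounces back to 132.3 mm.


Resilience = h_rebound / h_drop * 100
= 132.3 / 411 * 100
= 32.2%

32.2%


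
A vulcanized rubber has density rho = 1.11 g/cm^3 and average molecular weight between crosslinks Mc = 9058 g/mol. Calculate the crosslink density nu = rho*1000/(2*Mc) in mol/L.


nu = rho * 1000 / (2 * Mc)
nu = 1.11 * 1000 / (2 * 9058)
nu = 1110.0 / 18116
nu = 0.0613 mol/L

0.0613 mol/L


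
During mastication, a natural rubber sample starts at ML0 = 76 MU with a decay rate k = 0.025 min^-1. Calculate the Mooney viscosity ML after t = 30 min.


ML = ML0 * exp(-k * t)
ML = 76 * exp(-0.025 * 30)
ML = 76 * 0.4724
ML = 35.9 MU

35.9 MU


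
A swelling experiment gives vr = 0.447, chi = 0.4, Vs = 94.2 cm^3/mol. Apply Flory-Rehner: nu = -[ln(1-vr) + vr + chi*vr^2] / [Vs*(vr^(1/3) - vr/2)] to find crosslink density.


ln(1 - vr) = ln(1 - 0.447) = -0.5924
Numerator = -((-0.5924) + 0.447 + 0.4 * 0.447^2) = 0.0655
Denominator = 94.2 * (0.447^(1/3) - 0.447/2) = 50.9719
nu = 0.0655 / 50.9719 = 0.0013 mol/cm^3

0.0013 mol/cm^3


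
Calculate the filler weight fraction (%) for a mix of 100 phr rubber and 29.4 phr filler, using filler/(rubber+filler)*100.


Filler % = filler / (rubber + filler) * 100
= 29.4 / (100 + 29.4) * 100
= 29.4 / 129.4 * 100
= 22.72%

22.72%


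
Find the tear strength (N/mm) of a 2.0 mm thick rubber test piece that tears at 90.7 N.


Tear strength = force / thickness
= 90.7 / 2.0
= 45.35 N/mm

45.35 N/mm


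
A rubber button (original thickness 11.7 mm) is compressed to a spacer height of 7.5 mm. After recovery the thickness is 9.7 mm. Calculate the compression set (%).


CS = (t0 - recovered) / (t0 - ts) * 100
= (11.7 - 9.7) / (11.7 - 7.5) * 100
= 2.0 / 4.2 * 100
= 47.6%

47.6%


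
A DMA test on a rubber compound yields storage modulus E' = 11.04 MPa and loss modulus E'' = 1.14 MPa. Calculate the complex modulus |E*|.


|E*| = sqrt(E'^2 + E''^2)
= sqrt(11.04^2 + 1.14^2)
= sqrt(121.8816 + 1.2996)
= 11.099 MPa

11.099 MPa


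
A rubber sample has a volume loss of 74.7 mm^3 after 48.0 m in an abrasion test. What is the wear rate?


Rate = volume_loss / distance
= 74.7 / 48.0
= 1.556 mm^3/m

1.556 mm^3/m


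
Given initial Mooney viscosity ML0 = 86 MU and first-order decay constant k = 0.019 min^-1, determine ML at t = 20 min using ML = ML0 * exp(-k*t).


ML = ML0 * exp(-k * t)
ML = 86 * exp(-0.019 * 20)
ML = 86 * 0.6839
ML = 58.81 MU

58.81 MU


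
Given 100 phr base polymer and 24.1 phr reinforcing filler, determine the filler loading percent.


Filler % = filler / (rubber + filler) * 100
= 24.1 / (100 + 24.1) * 100
= 24.1 / 124.1 * 100
= 19.42%

19.42%


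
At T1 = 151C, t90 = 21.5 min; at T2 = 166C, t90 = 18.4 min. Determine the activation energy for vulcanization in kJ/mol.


T1 = 424.15 K, T2 = 439.15 K
1/T1 - 1/T2 = 8.0530e-05
ln(t1/t2) = ln(21.5/18.4) = 0.1557
Ea = 8.314 * 0.1557 / 8.0530e-05 = 16074.8180 J/mol
Ea = 16.07 kJ/mol

16.07 kJ/mol


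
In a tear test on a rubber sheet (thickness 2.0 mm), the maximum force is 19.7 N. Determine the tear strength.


Tear strength = force / thickness
= 19.7 / 2.0
= 9.85 N/mm

9.85 N/mm


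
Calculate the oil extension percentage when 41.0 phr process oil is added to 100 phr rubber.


Oil % = oil / (100 + oil) * 100
= 41.0 / (100 + 41.0) * 100
= 41.0 / 141.0 * 100
= 29.08%

29.08%


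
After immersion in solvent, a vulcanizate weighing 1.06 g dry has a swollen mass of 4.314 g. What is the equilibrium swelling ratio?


Q = W_swollen / W_dry
Q = 4.314 / 1.06
Q = 4.07

Q = 4.07


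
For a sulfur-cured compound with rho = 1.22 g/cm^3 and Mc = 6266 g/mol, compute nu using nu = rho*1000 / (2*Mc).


nu = rho * 1000 / (2 * Mc)
nu = 1.22 * 1000 / (2 * 6266)
nu = 1220.0 / 12532
nu = 0.0974 mol/L

0.0974 mol/L


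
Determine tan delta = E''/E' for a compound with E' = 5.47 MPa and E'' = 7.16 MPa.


tan delta = E'' / E'
= 7.16 / 5.47
= 1.309

tan delta = 1.309


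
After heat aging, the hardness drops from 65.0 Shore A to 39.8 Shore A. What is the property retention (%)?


Retention = aged / original * 100
= 39.8 / 65.0 * 100
= 61.2%

61.2%


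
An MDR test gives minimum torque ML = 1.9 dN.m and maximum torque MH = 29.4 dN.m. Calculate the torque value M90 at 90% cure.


M90 = ML + 0.9 * (MH - ML)
M90 = 1.9 + 0.9 * (29.4 - 1.9)
M90 = 1.9 + 0.9 * 27.5
M90 = 26.65 dN.m

26.65 dN.m


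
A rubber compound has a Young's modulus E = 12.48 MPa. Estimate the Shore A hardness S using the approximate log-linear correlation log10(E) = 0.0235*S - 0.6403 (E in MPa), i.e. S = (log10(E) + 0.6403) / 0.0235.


log10(E) = 0.0235*S - 0.6403  =>  S = (log10(E) + 0.6403) / 0.0235
log10(12.48) = 1.096215
S = (1.096215 + 0.6403) / 0.0235 = 1.736515 / 0.0235
S = 73.9

Shore A = 73.9


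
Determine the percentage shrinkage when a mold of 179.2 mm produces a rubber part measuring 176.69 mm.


Shrinkage = (mold - part) / mold * 100
= (179.2 - 176.69) / 179.2 * 100
= 2.51 / 179.2 * 100
= 1.4%

1.4%


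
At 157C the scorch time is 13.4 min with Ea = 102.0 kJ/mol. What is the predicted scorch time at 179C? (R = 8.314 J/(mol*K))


Convert temperatures: T1 = 157 + 273.15 = 430.15 K, T2 = 179 + 273.15 = 452.15 K
ts2_new = 13.4 * exp(102000 / 8.314 * (1/452.15 - 1/430.15))
1/T2 - 1/T1 = -1.1312e-04
ts2_new = 3.35 min

3.35 min


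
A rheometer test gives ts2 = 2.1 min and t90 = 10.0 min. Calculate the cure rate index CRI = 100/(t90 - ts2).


CRI = 100 / (t90 - ts2)
= 100 / (10.0 - 2.1)
= 100 / 7.9
= 12.66 min^-1

12.66 min^-1


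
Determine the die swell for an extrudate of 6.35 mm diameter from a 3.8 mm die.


Die swell ratio = D_extrudate / D_die
= 6.35 / 3.8
= 1.671

Die swell = 1.671


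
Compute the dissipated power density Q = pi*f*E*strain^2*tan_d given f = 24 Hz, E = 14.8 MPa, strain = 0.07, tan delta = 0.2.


Q = pi * f * E * strain^2 * tan_d
= pi * 24 * 14.8 * 0.07^2 * 0.2
= pi * 24 * 14.8 * 0.0049 * 0.2
= 1.0936

Q = 1.0936


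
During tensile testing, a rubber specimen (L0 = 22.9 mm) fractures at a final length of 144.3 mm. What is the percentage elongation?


Elongation = (Lf - L0) / L0 * 100
= (144.3 - 22.9) / 22.9 * 100
= 121.4 / 22.9 * 100
= 530.1%

530.1%


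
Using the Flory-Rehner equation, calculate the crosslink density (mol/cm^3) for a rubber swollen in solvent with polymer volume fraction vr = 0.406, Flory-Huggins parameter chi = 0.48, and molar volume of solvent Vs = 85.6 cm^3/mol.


ln(1 - vr) = ln(1 - 0.406) = -0.5209
Numerator = -((-0.5209) + 0.406 + 0.48 * 0.406^2) = 0.0358
Denominator = 85.6 * (0.406^(1/3) - 0.406/2) = 46.0076
nu = 0.0358 / 46.0076 = 7.7715e-04 mol/cm^3

7.7715e-04 mol/cm^3


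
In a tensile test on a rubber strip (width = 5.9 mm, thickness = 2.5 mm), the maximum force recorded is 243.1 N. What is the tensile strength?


Area = width * thickness = 5.9 * 2.5 = 14.75 mm^2
TS = force / area = 243.1 / 14.75 = 16.48 MPa

16.48 MPa


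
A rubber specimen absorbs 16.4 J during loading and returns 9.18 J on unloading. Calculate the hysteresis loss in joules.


Hysteresis loss = loading - unloading
= 16.4 - 9.18
= 7.22 J

7.22 J


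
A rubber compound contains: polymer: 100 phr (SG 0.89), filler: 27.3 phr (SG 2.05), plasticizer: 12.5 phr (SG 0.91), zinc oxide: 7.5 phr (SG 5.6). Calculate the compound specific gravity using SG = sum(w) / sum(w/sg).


Sum of weights = 147.3
Volume contributions:
  polymer: 100/0.89 = 112.3596
  filler: 27.3/2.05 = 13.3171
  plasticizer: 12.5/0.91 = 13.7363
  zinc oxide: 7.5/5.6 = 1.3393
Sum of volumes = 140.7522
SG = 147.3 / 140.7522 = 1.047

SG = 1.047


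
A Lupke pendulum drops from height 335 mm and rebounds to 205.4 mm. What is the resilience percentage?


Resilience = h_rebound / h_drop * 100
= 205.4 / 335 * 100
= 61.3%

61.3%


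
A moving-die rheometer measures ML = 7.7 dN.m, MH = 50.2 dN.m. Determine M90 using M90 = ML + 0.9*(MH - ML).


M90 = ML + 0.9 * (MH - ML)
M90 = 7.7 + 0.9 * (50.2 - 7.7)
M90 = 7.7 + 0.9 * 42.5
M90 = 45.95 dN.m

45.95 dN.m


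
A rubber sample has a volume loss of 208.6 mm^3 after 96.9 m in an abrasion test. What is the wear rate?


Rate = volume_loss / distance
= 208.6 / 96.9
= 2.153 mm^3/m

2.153 mm^3/m


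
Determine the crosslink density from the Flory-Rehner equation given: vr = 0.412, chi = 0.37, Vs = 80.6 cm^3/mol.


ln(1 - vr) = ln(1 - 0.412) = -0.5310
Numerator = -((-0.5310) + 0.412 + 0.37 * 0.412^2) = 0.0562
Denominator = 80.6 * (0.412^(1/3) - 0.412/2) = 43.3710
nu = 0.0562 / 43.3710 = 0.0013 mol/cm^3

0.0013 mol/cm^3


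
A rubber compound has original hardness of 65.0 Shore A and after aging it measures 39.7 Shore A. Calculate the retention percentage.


Retention = aged / original * 100
= 39.7 / 65.0 * 100
= 61.1%

61.1%


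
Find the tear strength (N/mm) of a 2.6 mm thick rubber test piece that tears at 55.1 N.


Tear strength = force / thickness
= 55.1 / 2.6
= 21.19 N/mm

21.19 N/mm


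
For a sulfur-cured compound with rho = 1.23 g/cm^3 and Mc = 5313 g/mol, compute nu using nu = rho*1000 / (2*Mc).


nu = rho * 1000 / (2 * Mc)
nu = 1.23 * 1000 / (2 * 5313)
nu = 1230.0 / 10626
nu = 0.1158 mol/L

0.1158 mol/L


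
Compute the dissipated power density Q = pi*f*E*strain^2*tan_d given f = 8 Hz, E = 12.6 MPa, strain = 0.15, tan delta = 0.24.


Q = pi * f * E * strain^2 * tan_d
= pi * 8 * 12.6 * 0.15^2 * 0.24
= pi * 8 * 12.6 * 0.0225 * 0.24
= 1.7100

Q = 1.7100


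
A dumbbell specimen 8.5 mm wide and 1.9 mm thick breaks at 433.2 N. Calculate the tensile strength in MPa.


Area = width * thickness = 8.5 * 1.9 = 16.15 mm^2
TS = force / area = 433.2 / 16.15 = 26.82 MPa

26.82 MPa


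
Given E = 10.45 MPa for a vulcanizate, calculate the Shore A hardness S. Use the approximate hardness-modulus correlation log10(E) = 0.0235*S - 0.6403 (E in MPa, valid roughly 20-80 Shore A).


log10(E) = 0.0235*S - 0.6403  =>  S = (log10(E) + 0.6403) / 0.0235
log10(10.45) = 1.019116
S = (1.019116 + 0.6403) / 0.0235 = 1.659416 / 0.0235
S = 70.6

Shore A = 70.6


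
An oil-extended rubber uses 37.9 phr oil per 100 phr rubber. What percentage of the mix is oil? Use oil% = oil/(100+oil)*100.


Oil % = oil / (100 + oil) * 100
= 37.9 / (100 + 37.9) * 100
= 37.9 / 137.9 * 100
= 27.48%

27.48%


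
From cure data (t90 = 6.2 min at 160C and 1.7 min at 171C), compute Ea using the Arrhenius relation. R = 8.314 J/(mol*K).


T1 = 433.15 K, T2 = 444.15 K
1/T1 - 1/T2 = 5.7177e-05
ln(t1/t2) = ln(6.2/1.7) = 1.2939
Ea = 8.314 * 1.2939 / 5.7177e-05 = 188145.1794 J/mol
Ea = 188.15 kJ/mol

188.15 kJ/mol


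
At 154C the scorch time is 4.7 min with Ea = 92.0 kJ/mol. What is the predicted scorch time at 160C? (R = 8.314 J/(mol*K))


Convert temperatures: T1 = 154 + 273.15 = 427.15 K, T2 = 160 + 273.15 = 433.15 K
ts2_new = 4.7 * exp(92000 / 8.314 * (1/433.15 - 1/427.15))
1/T2 - 1/T1 = -3.2429e-05
ts2_new = 3.28 min

3.28 min


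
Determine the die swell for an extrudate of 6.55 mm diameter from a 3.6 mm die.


Die swell ratio = D_extrudate / D_die
= 6.55 / 3.6
= 1.819

Die swell = 1.819


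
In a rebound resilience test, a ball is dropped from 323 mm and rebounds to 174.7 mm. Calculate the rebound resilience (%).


Resilience = h_rebound / h_drop * 100
= 174.7 / 323 * 100
= 54.1%

54.1%


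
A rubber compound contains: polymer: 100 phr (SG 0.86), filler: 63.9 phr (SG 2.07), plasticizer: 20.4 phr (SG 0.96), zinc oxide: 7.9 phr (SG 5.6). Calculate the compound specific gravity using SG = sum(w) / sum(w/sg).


Sum of weights = 192.2
Volume contributions:
  polymer: 100/0.86 = 116.2791
  filler: 63.9/2.07 = 30.8696
  plasticizer: 20.4/0.96 = 21.2500
  zinc oxide: 7.9/5.6 = 1.4107
Sum of volumes = 169.8093
SG = 192.2 / 169.8093 = 1.132

SG = 1.132


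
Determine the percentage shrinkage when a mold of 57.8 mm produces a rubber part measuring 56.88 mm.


Shrinkage = (mold - part) / mold * 100
= (57.8 - 56.88) / 57.8 * 100
= 0.92 / 57.8 * 100
= 1.59%

1.59%


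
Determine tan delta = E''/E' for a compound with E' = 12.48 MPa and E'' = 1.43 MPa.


tan delta = E'' / E'
= 1.43 / 12.48
= 0.1146

tan delta = 0.1146


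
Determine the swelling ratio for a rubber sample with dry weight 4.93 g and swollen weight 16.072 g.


Q = W_swollen / W_dry
Q = 16.072 / 4.93
Q = 3.26

Q = 3.26


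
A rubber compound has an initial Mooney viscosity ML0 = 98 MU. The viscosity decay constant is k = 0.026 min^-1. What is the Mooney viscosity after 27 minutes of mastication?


ML = ML0 * exp(-k * t)
ML = 98 * exp(-0.026 * 27)
ML = 98 * 0.4956
ML = 48.57 MU

48.57 MU


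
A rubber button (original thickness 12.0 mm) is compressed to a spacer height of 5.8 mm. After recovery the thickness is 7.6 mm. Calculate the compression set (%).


CS = (t0 - recovered) / (t0 - ts) * 100
= (12.0 - 7.6) / (12.0 - 5.8) * 100
= 4.4 / 6.2 * 100
= 71.0%

71.0%


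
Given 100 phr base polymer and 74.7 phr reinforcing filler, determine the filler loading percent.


Filler % = filler / (rubber + filler) * 100
= 74.7 / (100 + 74.7) * 100
= 74.7 / 174.7 * 100
= 42.76%

42.76%


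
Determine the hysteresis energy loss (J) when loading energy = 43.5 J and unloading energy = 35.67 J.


Hysteresis loss = loading - unloading
= 43.5 - 35.67
= 7.83 J

7.83 J


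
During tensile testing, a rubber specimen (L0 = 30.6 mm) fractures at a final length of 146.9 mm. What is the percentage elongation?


Elongation = (Lf - L0) / L0 * 100
= (146.9 - 30.6) / 30.6 * 100
= 116.3 / 30.6 * 100
= 380.1%

380.1%


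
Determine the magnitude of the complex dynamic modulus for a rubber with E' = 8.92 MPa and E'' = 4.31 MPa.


|E*| = sqrt(E'^2 + E''^2)
= sqrt(8.92^2 + 4.31^2)
= sqrt(79.5664 + 18.5761)
= 9.907 MPa

9.907 MPa


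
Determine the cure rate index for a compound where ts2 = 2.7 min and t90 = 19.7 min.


CRI = 100 / (t90 - ts2)
= 100 / (19.7 - 2.7)
= 100 / 17.0
= 5.88 min^-1

5.88 min^-1


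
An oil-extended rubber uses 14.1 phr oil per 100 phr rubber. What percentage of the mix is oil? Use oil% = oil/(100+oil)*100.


Oil % = oil / (100 + oil) * 100
= 14.1 / (100 + 14.1) * 100
= 14.1 / 114.1 * 100
= 12.36%

12.36%


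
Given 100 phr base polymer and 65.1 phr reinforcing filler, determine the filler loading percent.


Filler % = filler / (rubber + filler) * 100
= 65.1 / (100 + 65.1) * 100
= 65.1 / 165.1 * 100
= 39.43%

39.43%


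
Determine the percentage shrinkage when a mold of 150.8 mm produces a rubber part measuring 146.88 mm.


Shrinkage = (mold - part) / mold * 100
= (150.8 - 146.88) / 150.8 * 100
= 3.92 / 150.8 * 100
= 2.6%

2.6%


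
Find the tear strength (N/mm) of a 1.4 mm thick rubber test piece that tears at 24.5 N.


Tear strength = force / thickness
= 24.5 / 1.4
= 17.5 N/mm

17.5 N/mm


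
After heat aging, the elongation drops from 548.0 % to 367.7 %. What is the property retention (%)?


Retention = aged / original * 100
= 367.7 / 548.0 * 100
= 67.1%

67.1%


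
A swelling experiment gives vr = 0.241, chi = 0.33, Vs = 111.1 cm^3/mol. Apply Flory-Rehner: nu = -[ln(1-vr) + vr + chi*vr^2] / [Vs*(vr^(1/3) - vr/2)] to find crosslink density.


ln(1 - vr) = ln(1 - 0.241) = -0.2758
Numerator = -((-0.2758) + 0.241 + 0.33 * 0.241^2) = 0.0156
Denominator = 111.1 * (0.241^(1/3) - 0.241/2) = 55.7509
nu = 0.0156 / 55.7509 = 2.7958e-04 mol/cm^3

2.7958e-04 mol/cm^3


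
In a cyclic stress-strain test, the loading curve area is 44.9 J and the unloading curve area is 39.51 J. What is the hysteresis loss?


Hysteresis loss = loading - unloading
= 44.9 - 39.51
= 5.39 J

5.39 J


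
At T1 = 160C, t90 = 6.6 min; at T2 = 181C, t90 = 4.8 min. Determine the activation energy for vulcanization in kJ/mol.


T1 = 433.15 K, T2 = 454.15 K
1/T1 - 1/T2 = 1.0675e-04
ln(t1/t2) = ln(6.6/4.8) = 0.3185
Ea = 8.314 * 0.3185 / 1.0675e-04 = 24801.3148 J/mol
Ea = 24.8 kJ/mol

24.8 kJ/mol


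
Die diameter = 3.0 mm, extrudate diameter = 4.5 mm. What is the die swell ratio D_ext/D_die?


Die swell ratio = D_extrudate / D_die
= 4.5 / 3.0
= 1.5

Die swell = 1.5


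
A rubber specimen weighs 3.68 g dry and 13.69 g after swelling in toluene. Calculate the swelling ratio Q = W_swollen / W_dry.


Q = W_swollen / W_dry
Q = 13.69 / 3.68
Q = 3.72

Q = 3.72


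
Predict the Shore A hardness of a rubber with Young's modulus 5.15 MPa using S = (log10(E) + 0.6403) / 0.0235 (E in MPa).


log10(E) = 0.0235*S - 0.6403  =>  S = (log10(E) + 0.6403) / 0.0235
log10(5.15) = 0.711807
S = (0.711807 + 0.6403) / 0.0235 = 1.352107 / 0.0235
S = 57.5

Shore A = 57.5


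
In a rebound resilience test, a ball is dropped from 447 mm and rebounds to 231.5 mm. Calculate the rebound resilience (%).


Resilience = h_rebound / h_drop * 100
= 231.5 / 447 * 100
= 51.8%

51.8%


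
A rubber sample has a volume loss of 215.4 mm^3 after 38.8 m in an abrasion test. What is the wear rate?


Rate = volume_loss / distance
= 215.4 / 38.8
= 5.552 mm^3/m

5.552 mm^3/m


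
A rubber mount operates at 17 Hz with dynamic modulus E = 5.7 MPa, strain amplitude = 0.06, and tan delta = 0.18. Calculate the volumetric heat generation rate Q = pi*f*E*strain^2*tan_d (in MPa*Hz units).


Q = pi * f * E * strain^2 * tan_d
= pi * 17 * 5.7 * 0.06^2 * 0.18
= pi * 17 * 5.7 * 0.0036 * 0.18
= 0.1973

Q = 0.1973


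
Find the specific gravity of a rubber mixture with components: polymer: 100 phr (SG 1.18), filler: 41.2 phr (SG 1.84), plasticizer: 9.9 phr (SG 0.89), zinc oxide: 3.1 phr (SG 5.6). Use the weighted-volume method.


Sum of weights = 154.2
Volume contributions:
  polymer: 100/1.18 = 84.7458
  filler: 41.2/1.84 = 22.3913
  plasticizer: 9.9/0.89 = 11.1236
  zinc oxide: 3.1/5.6 = 0.5536
Sum of volumes = 118.8142
SG = 154.2 / 118.8142 = 1.298

SG = 1.298


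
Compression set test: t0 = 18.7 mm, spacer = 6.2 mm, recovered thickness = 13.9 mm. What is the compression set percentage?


CS = (t0 - recovered) / (t0 - ts) * 100
= (18.7 - 13.9) / (18.7 - 6.2) * 100
= 4.8 / 12.5 * 100
= 38.4%

38.4%


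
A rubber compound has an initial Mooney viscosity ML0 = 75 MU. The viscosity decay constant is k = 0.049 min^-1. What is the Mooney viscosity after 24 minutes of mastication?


ML = ML0 * exp(-k * t)
ML = 75 * exp(-0.049 * 24)
ML = 75 * 0.3085
ML = 23.14 MU

23.14 MU


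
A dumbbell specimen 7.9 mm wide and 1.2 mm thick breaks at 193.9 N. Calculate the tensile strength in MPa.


Area = width * thickness = 7.9 * 1.2 = 9.48 mm^2
TS = force / area = 193.9 / 9.48 = 20.45 MPa

20.45 MPa


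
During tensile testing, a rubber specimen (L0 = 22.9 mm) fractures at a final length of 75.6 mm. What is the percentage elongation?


Elongation = (Lf - L0) / L0 * 100
= (75.6 - 22.9) / 22.9 * 100
= 52.7 / 22.9 * 100
= 230.1%

230.1%


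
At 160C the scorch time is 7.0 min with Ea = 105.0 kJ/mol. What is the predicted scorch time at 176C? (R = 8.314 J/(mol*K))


Convert temperatures: T1 = 160 + 273.15 = 433.15 K, T2 = 176 + 273.15 = 449.15 K
ts2_new = 7.0 * exp(105000 / 8.314 * (1/449.15 - 1/433.15))
1/T2 - 1/T1 = -8.2241e-05
ts2_new = 2.48 min

2.48 min


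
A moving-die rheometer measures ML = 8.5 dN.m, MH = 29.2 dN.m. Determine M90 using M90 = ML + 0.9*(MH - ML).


M90 = ML + 0.9 * (MH - ML)
M90 = 8.5 + 0.9 * (29.2 - 8.5)
M90 = 8.5 + 0.9 * 20.7
M90 = 27.13 dN.m

27.13 dN.m


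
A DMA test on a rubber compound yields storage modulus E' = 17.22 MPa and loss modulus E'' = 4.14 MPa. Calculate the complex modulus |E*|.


|E*| = sqrt(E'^2 + E''^2)
= sqrt(17.22^2 + 4.14^2)
= sqrt(296.5284 + 17.1396)
= 17.711 MPa

17.711 MPa


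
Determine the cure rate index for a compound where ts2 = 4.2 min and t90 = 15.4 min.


CRI = 100 / (t90 - ts2)
= 100 / (15.4 - 4.2)
= 100 / 11.2
= 8.93 min^-1

8.93 min^-1


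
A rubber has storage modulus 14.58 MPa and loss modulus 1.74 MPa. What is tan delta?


tan delta = E'' / E'
= 1.74 / 14.58
= 0.1193

tan delta = 0.1193


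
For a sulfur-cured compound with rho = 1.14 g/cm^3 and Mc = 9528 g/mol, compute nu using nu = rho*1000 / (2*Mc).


nu = rho * 1000 / (2 * Mc)
nu = 1.14 * 1000 / (2 * 9528)
nu = 1140.0 / 19056
nu = 0.0598 mol/L

0.0598 mol/L


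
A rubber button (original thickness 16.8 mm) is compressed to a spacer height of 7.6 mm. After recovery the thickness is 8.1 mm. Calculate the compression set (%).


CS = (t0 - recovered) / (t0 - ts) * 100
= (16.8 - 8.1) / (16.8 - 7.6) * 100
= 8.7 / 9.2 * 100
= 94.6%

94.6%


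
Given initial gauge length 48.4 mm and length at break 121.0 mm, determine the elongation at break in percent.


Elongation = (Lf - L0) / L0 * 100
= (121.0 - 48.4) / 48.4 * 100
= 72.6 / 48.4 * 100
= 150.0%

150.0%


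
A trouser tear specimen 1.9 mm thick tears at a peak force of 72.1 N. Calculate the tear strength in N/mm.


Tear strength = force / thickness
= 72.1 / 1.9
= 37.95 N/mm

37.95 N/mm


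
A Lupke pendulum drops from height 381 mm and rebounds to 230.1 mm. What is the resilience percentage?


Resilience = h_rebound / h_drop * 100
= 230.1 / 381 * 100
= 60.4%

60.4%


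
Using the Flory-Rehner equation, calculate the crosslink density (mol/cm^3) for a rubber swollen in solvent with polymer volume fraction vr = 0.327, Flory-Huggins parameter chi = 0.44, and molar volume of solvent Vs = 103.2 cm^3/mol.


ln(1 - vr) = ln(1 - 0.327) = -0.3960
Numerator = -((-0.3960) + 0.327 + 0.44 * 0.327^2) = 0.0220
Denominator = 103.2 * (0.327^(1/3) - 0.327/2) = 54.2256
nu = 0.0220 / 54.2256 = 4.0500e-04 mol/cm^3

4.0500e-04 mol/cm^3


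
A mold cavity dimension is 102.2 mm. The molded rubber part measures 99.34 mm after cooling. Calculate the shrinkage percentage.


Shrinkage = (mold - part) / mold * 100
= (102.2 - 99.34) / 102.2 * 100
= 2.86 / 102.2 * 100
= 2.8%

2.8%


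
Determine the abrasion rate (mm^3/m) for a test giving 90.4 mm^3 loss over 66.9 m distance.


Rate = volume_loss / distance
= 90.4 / 66.9
= 1.351 mm^3/m

1.351 mm^3/m


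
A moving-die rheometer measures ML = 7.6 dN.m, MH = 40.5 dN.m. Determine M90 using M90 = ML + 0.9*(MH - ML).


M90 = ML + 0.9 * (MH - ML)
M90 = 7.6 + 0.9 * (40.5 - 7.6)
M90 = 7.6 + 0.9 * 32.9
M90 = 37.21 dN.m

37.21 dN.m


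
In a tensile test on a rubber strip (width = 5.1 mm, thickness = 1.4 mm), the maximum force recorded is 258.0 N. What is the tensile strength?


Area = width * thickness = 5.1 * 1.4 = 7.14 mm^2
TS = force / area = 258.0 / 7.14 = 36.13 MPa

36.13 MPa


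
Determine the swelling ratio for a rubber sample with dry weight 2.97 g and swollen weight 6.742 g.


Q = W_swollen / W_dry
Q = 6.742 / 2.97
Q = 2.27

Q = 2.27


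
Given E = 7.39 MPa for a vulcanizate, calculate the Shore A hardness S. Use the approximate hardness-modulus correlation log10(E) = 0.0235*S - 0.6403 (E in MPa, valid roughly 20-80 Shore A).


log10(E) = 0.0235*S - 0.6403  =>  S = (log10(E) + 0.6403) / 0.0235
log10(7.39) = 0.868644
S = (0.868644 + 0.6403) / 0.0235 = 1.508944 / 0.0235
S = 64.2

Shore A = 64.2


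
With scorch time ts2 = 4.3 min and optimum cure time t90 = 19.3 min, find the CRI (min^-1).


CRI = 100 / (t90 - ts2)
= 100 / (19.3 - 4.3)
= 100 / 15.0
= 6.67 min^-1

6.67 min^-1


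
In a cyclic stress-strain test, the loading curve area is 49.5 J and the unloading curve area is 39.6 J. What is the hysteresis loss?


Hysteresis loss = loading - unloading
= 49.5 - 39.6
= 9.9 J

9.9 J


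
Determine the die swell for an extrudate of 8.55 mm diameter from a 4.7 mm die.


Die swell ratio = D_extrudate / D_die
= 8.55 / 4.7
= 1.819

Die swell = 1.819


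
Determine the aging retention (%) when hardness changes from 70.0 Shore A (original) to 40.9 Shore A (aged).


Retention = aged / original * 100
= 40.9 / 70.0 * 100
= 58.4%

58.4%


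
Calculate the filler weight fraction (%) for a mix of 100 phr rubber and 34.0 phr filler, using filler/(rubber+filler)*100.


Filler % = filler / (rubber + filler) * 100
= 34.0 / (100 + 34.0) * 100
= 34.0 / 134.0 * 100
= 25.37%

25.37%


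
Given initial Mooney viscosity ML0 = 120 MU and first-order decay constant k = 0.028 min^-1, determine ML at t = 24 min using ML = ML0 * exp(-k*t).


ML = ML0 * exp(-k * t)
ML = 120 * exp(-0.028 * 24)
ML = 120 * 0.5107
ML = 61.28 MU

61.28 MU


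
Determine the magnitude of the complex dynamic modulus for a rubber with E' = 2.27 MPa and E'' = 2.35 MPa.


|E*| = sqrt(E'^2 + E''^2)
= sqrt(2.27^2 + 2.35^2)
= sqrt(5.1529 + 5.5225)
= 3.267 MPa

3.267 MPa


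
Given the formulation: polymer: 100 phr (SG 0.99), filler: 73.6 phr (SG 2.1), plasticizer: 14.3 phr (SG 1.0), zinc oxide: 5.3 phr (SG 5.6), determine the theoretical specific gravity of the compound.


Sum of weights = 193.2
Volume contributions:
  polymer: 100/0.99 = 101.0101
  filler: 73.6/2.1 = 35.0476
  plasticizer: 14.3/1.0 = 14.3000
  zinc oxide: 5.3/5.6 = 0.9464
Sum of volumes = 151.3041
SG = 193.2 / 151.3041 = 1.277

SG = 1.277


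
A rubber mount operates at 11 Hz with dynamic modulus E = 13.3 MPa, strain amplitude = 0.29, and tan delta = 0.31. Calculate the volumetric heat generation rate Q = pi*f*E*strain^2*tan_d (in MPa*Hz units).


Q = pi * f * E * strain^2 * tan_d
= pi * 11 * 13.3 * 0.29^2 * 0.31
= pi * 11 * 13.3 * 0.0841 * 0.31
= 11.9826

Q = 11.9826


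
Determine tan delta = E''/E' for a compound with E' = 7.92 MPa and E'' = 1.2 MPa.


tan delta = E'' / E'
= 1.2 / 7.92
= 0.1515

tan delta = 0.1515


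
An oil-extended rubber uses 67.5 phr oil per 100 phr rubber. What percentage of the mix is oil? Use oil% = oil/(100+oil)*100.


Oil % = oil / (100 + oil) * 100
= 67.5 / (100 + 67.5) * 100
= 67.5 / 167.5 * 100
= 40.3%

40.3%


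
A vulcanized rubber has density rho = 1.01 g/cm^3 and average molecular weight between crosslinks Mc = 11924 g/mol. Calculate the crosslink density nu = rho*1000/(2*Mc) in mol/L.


nu = rho * 1000 / (2 * Mc)
nu = 1.01 * 1000 / (2 * 11924)
nu = 1010.0 / 23848
nu = 0.0424 mol/L

0.0424 mol/L


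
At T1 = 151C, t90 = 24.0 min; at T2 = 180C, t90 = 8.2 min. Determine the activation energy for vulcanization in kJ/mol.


T1 = 424.15 K, T2 = 453.15 K
1/T1 - 1/T2 = 1.5088e-04
ln(t1/t2) = ln(24.0/8.2) = 1.0739
Ea = 8.314 * 1.0739 / 1.5088e-04 = 59175.9553 J/mol
Ea = 59.18 kJ/mol

59.18 kJ/mol


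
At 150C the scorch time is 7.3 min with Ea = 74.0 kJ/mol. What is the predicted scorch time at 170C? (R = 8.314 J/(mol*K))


Convert temperatures: T1 = 150 + 273.15 = 423.15 K, T2 = 170 + 273.15 = 443.15 K
ts2_new = 7.3 * exp(74000 / 8.314 * (1/443.15 - 1/423.15))
1/T2 - 1/T1 = -1.0666e-04
ts2_new = 2.83 min

2.83 min


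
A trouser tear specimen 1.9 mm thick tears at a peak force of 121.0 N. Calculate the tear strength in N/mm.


Tear strength = force / thickness
= 121.0 / 1.9
= 63.68 N/mm

63.68 N/mm


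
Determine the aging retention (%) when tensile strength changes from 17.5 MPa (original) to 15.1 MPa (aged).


Retention = aged / original * 100
= 15.1 / 17.5 * 100
= 86.3%

86.3%


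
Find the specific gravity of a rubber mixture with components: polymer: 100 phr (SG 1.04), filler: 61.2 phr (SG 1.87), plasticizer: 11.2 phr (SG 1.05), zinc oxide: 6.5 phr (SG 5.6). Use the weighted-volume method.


Sum of weights = 178.9
Volume contributions:
  polymer: 100/1.04 = 96.1538
  filler: 61.2/1.87 = 32.7273
  plasticizer: 11.2/1.05 = 10.6667
  zinc oxide: 6.5/5.6 = 1.1607
Sum of volumes = 140.7085
SG = 178.9 / 140.7085 = 1.271

SG = 1.271


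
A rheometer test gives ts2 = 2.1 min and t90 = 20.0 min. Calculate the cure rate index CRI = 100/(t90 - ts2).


CRI = 100 / (t90 - ts2)
= 100 / (20.0 - 2.1)
= 100 / 17.9
= 5.59 min^-1

5.59 min^-1


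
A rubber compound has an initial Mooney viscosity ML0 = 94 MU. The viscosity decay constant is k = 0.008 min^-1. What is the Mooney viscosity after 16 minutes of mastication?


ML = ML0 * exp(-k * t)
ML = 94 * exp(-0.008 * 16)
ML = 94 * 0.8799
ML = 82.71 MU

82.71 MU


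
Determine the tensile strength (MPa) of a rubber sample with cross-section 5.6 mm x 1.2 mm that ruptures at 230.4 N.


Area = width * thickness = 5.6 * 1.2 = 6.72 mm^2
TS = force / area = 230.4 / 6.72 = 34.29 MPa

34.29 MPa


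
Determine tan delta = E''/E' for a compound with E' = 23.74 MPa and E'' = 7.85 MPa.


tan delta = E'' / E'
= 7.85 / 23.74
= 0.3307

tan delta = 0.3307


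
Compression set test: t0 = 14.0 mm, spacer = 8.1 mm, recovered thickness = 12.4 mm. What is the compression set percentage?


CS = (t0 - recovered) / (t0 - ts) * 100
= (14.0 - 12.4) / (14.0 - 8.1) * 100
= 1.6 / 5.9 * 100
= 27.1%

27.1%
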